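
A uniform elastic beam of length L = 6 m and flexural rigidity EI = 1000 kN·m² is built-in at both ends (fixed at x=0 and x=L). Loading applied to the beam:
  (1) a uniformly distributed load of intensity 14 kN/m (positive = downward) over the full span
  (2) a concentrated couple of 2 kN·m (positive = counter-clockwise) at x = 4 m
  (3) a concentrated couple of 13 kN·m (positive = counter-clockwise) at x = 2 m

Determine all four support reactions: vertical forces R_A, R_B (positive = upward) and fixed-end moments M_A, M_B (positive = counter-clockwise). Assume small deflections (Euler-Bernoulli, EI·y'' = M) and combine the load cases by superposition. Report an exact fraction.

R_A = 136/3 kN, M_A = 128/3 kN·m, R_B = 116/3 kN, M_B = -113/3 kN·m

Load 1 — uniform load w=14 kN/m over full span:
  R_A = wL/2 = 14·6/2 = 42 kN
  M_A = wL²/12 = 14·6²/12 = 42 kN·m
  R_B = wL/2 = 14·6/2 = 42 kN
  M_B = -wL²/12 = -14·6²/12 = -42 kN·m
Load 2 — applied couple M₀=2 kN·m at a=4 m (b=L-a=2):
  R_A = 6M₀ab/L³ = 6·2·4·2/6³ = 4/9 kN
  M_A = M₀b(2a-b)/L² = 2·2·(2·4-2)/6² = 2/3 kN·m
  R_B = -6M₀ab/L³ = -6·2·4·2/6³ = -4/9 kN
  M_B = M₀a(2b-a)/L² = 2·4·(2·2-4)/6² = 0 kN·m
Load 3 — applied couple M₀=13 kN·m at a=2 m (b=L-a=4):
  R_A = 6M₀ab/L³ = 6·13·2·4/6³ = 26/9 kN
  M_A = M₀b(2a-b)/L² = 13·4·(2·2-4)/6² = 0 kN·m
  R_B = -6M₀ab/L³ = -6·13·2·4/6³ = -26/9 kN
  M_B = M₀a(2b-a)/L² = 13·2·(2·4-2)/6² = 13/3 kN·m
Superposition: R_A = 136/3 kN, M_A = 128/3 kN·m, R_B = 116/3 kN, M_B = -113/3 kN·m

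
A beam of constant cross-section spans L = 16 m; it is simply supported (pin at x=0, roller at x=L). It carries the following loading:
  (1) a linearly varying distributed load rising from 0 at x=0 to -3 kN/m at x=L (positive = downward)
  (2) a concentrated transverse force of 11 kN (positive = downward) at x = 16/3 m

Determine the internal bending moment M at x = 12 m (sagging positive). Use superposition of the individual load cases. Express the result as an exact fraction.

Load 1 — triangular load w₀=-3 kN/m (0→w₀ over full span):
  M_1 = w₀Lx/6 - w₀x³/(6L) = (-3)·16·12/6 - (-3)·12³/(6·16) = -42 kN·m
Load 2 — point force P=11 kN at a=16/3 m (b=L-a=32/3):
  M_2 = Pa(L-x)/L  [x>a] = 11·(16/3)·(16-12)/16 = 44/3 kN·m
Superposition: M = Σ M_i = -82/3 kN·m ≈ -27.333333 kN·m

M(12) = -82/3 kN·m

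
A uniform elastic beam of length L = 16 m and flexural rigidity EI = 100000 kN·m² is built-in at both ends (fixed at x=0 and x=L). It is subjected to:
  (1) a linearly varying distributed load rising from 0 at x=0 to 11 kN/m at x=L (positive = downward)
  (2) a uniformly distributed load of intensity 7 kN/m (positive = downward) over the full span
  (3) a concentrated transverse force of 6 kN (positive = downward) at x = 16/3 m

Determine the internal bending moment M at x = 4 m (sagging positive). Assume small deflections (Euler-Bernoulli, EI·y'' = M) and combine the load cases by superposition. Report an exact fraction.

Load 1 — triangular load w₀=11 kN/m (0→w₀ over full span):
  M_1 = 3w₀Lx/20 - w₀L²/30 - w₀x³/(6L) = 3·11·16·4/20 - 11·16²/30 - 11·4³/(6·16) = 22/5 kN·m
Load 2 — uniform load w=7 kN/m over full span:
  M_2 = wLx/2 - wL²/12 - wx²/2 = 7·16·4/2 - 7·16²/12 - 7·4²/2 = 56/3 kN·m
Load 3 — point force P=6 kN at a=16/3 m (b=L-a=32/3):
  M_3 = Pb²(3a+b)x/L³ - Pab²/L²  [x≤a] = 6·(32/3)²·(3·(16/3)+(32/3))·4/16³ - 6·(16/3)·(32/3)²/16² = 32/9 kN·m
Superposition: M = Σ M_i = 1198/45 kN·m ≈ 26.622222 kN·m

M(4) = 1198/45 kN·m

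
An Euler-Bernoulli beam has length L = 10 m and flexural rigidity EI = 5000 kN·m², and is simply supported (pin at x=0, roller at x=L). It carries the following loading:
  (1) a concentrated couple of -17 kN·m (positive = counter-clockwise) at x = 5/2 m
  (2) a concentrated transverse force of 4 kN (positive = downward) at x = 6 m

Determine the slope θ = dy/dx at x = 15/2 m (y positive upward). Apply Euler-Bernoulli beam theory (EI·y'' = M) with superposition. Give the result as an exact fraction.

θ(15/2) = 4297/600000 rad

Load 1 — applied couple M₀=-17 kN·m at a=5/2 m (b=L-a=15/2):
  θ_1 = (M₀x²/(2L)-M₀(x-a)+C₁)/EI  [x>a] with C₁=M₀(3b²-L²)/(6L)=-935/48 = ((-17)·(15/2)²/(2·10)-(-17)·((15/2)-(5/2))+(-935/48))/5000 = 17/4800 rad
Load 2 — point force P=4 kN at a=6 m (b=L-a=4):
  θ_2 = -Pa(2L²-6Lx+3x²+a²)/(6LEI)  [x>a] = -4·6·(2·10²-6·10·(15/2)+3·(15/2)²+6²)/(6·10·5000) = 181/50000 rad
Superposition: θ = Σ θ_i = 4297/600000 rad ≈ 0.007162 rad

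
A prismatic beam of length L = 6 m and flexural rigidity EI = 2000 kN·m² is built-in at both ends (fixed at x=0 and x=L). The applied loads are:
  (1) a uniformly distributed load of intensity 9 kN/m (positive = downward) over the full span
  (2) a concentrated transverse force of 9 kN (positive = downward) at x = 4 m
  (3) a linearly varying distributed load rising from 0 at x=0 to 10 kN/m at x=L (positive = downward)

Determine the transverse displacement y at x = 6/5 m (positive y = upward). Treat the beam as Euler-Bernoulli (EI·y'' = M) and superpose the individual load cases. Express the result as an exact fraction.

Load 1 — uniform load w=9 kN/m over full span:
  y_1 = -wx²(L-x)²/(24EI) = -9·(6/5)²·(6-(6/5))²/(24·2000) = -486/78125 m
Load 2 — point force P=9 kN at a=4 m (b=L-a=2):
  y_2 = -Pb²x²(3aL-(3a+b)x)/(6L³EI)  [x≤a] = -9·2²·(6/5)²·(3·4·6-(3·4+2)·(6/5))/(6·6³·2000) = -69/62500 m
Load 3 — triangular load w₀=10 kN/m (0→w₀ over full span):
  y_3 = -w₀x²(L-x)²(x+2L)/(120LEI) = -10·(6/5)²·(6-(6/5))²·((6/5)+2·6)/(120·6·2000) = -1188/390625 m
Superposition: y = Σ y_i = -16197/1562500 m ≈ -0.010366 m

y(6/5) = -16197/1562500 m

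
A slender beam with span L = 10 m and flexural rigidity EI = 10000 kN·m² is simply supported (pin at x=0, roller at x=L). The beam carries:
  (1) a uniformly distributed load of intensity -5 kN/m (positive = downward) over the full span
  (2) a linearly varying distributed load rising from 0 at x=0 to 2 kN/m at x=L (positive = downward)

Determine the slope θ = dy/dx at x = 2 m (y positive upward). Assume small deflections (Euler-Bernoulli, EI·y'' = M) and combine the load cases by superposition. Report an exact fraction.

θ(2) = 5969/450000 rad

Load 1 — uniform load w=-5 kN/m over full span:
  θ_1 = -w(L³-6Lx²+4x³)/(24EI) = -(-5)·(10³-6·10·2²+4·2³)/(24·10000) = 33/2000 rad
Load 2 — triangular load w₀=2 kN/m (0→w₀ over full span):
  θ_2 = -w₀(7L⁴-30L²x²+15x⁴)/(360LEI) = -2·(7·10⁴-30·10²·2²+15·2⁴)/(360·10·10000) = -91/28125 rad
Superposition: θ = Σ θ_i = 5969/450000 rad ≈ 0.013264 rad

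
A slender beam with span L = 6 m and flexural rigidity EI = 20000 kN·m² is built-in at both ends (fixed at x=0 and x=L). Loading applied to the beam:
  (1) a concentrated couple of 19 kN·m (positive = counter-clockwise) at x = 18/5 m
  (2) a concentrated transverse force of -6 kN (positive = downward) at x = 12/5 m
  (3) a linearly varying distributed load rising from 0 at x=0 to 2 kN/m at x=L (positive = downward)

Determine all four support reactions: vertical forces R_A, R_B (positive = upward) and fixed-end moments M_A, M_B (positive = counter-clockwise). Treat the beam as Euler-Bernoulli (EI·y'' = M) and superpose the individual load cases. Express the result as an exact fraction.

Load 1 — applied couple M₀=19 kN·m at a=18/5 m (b=L-a=12/5):
  R_A = 6M₀ab/L³ = 6·19·(18/5)·(12/5)/6³ = 114/25 kN
  M_A = M₀b(2a-b)/L² = 19·(12/5)·(2·(18/5)-(12/5))/6² = 152/25 kN·m
  R_B = -6M₀ab/L³ = -6·19·(18/5)·(12/5)/6³ = -114/25 kN
  M_B = M₀a(2b-a)/L² = 19·(18/5)·(2·(12/5)-(18/5))/6² = 57/25 kN·m
Load 2 — point force P=-6 kN at a=12/5 m (b=L-a=18/5):
  R_A = Pb²(3a+b)/L³ = (-6)·(18/5)²·(3·(12/5)+(18/5))/6³ = -486/125 kN
  M_A = Pab²/L² = (-6)·(12/5)·(18/5)²/6² = -648/125 kN·m
  R_B = Pa²(a+3b)/L³ = (-6)·(12/5)²·((12/5)+3·(18/5))/6³ = -264/125 kN
  M_B = -Pa²b/L² = -(-6)·(12/5)²·(18/5)/6² = 432/125 kN·m
Load 3 — triangular load w₀=2 kN/m (0→w₀ over full span):
  R_A = 3w₀L/20 = 3·2·6/20 = 9/5 kN
  M_A = w₀L²/30 = 2·6²/30 = 12/5 kN·m
  R_B = 7w₀L/20 = 7·2·6/20 = 21/5 kN
  M_B = -w₀L²/20 = -2·6²/20 = -18/5 kN·m
Superposition: R_A = 309/125 kN, M_A = 412/125 kN·m, R_B = -309/125 kN, M_B = 267/125 kN·m

R_A = 309/125 kN, M_A = 412/125 kN·m, R_B = -309/125 kN, M_B = 267/125 kN·m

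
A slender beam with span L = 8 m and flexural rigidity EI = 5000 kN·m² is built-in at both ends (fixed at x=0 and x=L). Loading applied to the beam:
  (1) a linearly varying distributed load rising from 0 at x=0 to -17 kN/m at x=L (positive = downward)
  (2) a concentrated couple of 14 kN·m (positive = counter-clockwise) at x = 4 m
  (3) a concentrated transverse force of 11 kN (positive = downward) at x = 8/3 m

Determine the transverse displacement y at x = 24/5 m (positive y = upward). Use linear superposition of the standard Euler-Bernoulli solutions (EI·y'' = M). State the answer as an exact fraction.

y(24/5) = 11498968/791015625 m

Load 1 — triangular load w₀=-17 kN/m (0→w₀ over full span):
  y_1 = -w₀x²(L-x)²(x+2L)/(120LEI) = -(-17)·(24/5)²·(8-(24/5))²·((24/5)+2·8)/(120·8·5000) = 169728/9765625 m
Load 2 — applied couple M₀=14 kN·m at a=4 m (b=L-a=4):
  y_2 = (R_Ax³/6 - M_Ax²/2 - M₀(x-a)²/2)/EI  [x>a] with R_A=21/8, M_A=7/2 = ((21/8)·(24/5)³/6 - (7/2)·(24/5)²/2 - 14·((24/5)-4)²/2)/5000 = 56/78125 m
Load 3 — point force P=11 kN at a=8/3 m (b=L-a=16/3):
  y_3 = -Pa²(L-x)²(3bL-(3b+a)(L-x))/(6L³EI)  [x>a] = -11·(8/3)²·(8-(24/5))²·(3·(16/3)·8-(3·(16/3)+(8/3))·(8-(24/5)))/(6·8³·5000) = -22528/6328125 m
Superposition: y = Σ y_i = 11498968/791015625 m ≈ 0.014537 m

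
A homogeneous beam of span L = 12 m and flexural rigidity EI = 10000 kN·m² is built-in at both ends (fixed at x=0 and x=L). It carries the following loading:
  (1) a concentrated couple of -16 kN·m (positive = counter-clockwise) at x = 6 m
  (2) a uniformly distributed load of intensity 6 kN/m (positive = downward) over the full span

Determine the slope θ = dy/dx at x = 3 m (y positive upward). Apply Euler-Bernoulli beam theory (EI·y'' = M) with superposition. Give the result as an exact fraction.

θ(3) = -39/5000 rad

Load 1 — applied couple M₀=-16 kN·m at a=6 m (b=L-a=6):
  θ_1 = (R_Ax²/2 - M_Ax)/EI  [x≤a] with R_A=-2, M_A=-4 = ((-2)·3²/2 - (-4)·3)/10000 = 3/10000 rad
Load 2 — uniform load w=6 kN/m over full span:
  θ_2 = -wx(L-x)(L-2x)/(12EI) = -6·3·(12-3)·(12-2·3)/(12·10000) = -81/10000 rad
Superposition: θ = Σ θ_i = -39/5000 rad ≈ -0.007800 rad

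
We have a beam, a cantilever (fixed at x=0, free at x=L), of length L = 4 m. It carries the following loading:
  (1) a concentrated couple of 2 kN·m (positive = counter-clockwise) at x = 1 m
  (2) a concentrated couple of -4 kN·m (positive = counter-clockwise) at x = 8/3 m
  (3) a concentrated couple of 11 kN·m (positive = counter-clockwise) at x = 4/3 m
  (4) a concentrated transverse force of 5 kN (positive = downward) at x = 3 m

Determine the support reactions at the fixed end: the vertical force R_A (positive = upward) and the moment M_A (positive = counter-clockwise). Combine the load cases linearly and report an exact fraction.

R_A = 5 kN, M_A = 6 kN·m

Load 1 — applied couple M₀=2 kN·m at a=1 m (b=L-a=3):
  R_A = 0 kN
  M_A = -M₀ = -2 kN·m
Load 2 — applied couple M₀=-4 kN·m at a=8/3 m (b=L-a=4/3):
  R_A = 0 kN
  M_A = -M₀ = -(-4) = 4 kN·m
Load 3 — applied couple M₀=11 kN·m at a=4/3 m (b=L-a=8/3):
  R_A = 0 kN
  M_A = -M₀ = -11 kN·m
Load 4 — point force P=5 kN at a=3 m (b=L-a=1):
  R_A = P = 5 kN
  M_A = Pa = 5·3 = 15 kN·m
Superposition: R_A = 5 kN, M_A = 6 kN·m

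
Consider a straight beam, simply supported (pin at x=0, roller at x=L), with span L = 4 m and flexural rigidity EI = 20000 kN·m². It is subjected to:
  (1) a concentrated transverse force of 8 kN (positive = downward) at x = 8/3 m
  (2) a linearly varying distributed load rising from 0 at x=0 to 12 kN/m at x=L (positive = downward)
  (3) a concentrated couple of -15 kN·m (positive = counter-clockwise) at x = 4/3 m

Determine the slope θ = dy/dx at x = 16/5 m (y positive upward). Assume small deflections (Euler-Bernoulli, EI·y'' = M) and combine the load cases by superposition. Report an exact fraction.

Load 1 — point force P=8 kN at a=8/3 m (b=L-a=4/3):
  θ_1 = -Pa(2L²-6Lx+3x²+a²)/(6LEI)  [x>a] = -8·(8/3)·(2·4²-6·4·(16/5)+3·(16/5)²+(8/3)²)/(6·4·20000) = 392/1265625 rad
Load 2 — triangular load w₀=12 kN/m (0→w₀ over full span):
  θ_2 = -w₀(7L⁴-30L²x²+15x⁴)/(360LEI) = -12·(7·4⁴-30·4²·(16/5)²+15·(16/5)⁴)/(360·4·20000) = 757/1171875 rad
Load 3 — applied couple M₀=-15 kN·m at a=4/3 m (b=L-a=8/3):
  θ_3 = (M₀x²/(2L)-M₀(x-a)+C₁)/EI  [x>a] with C₁=M₀(3b²-L²)/(6L)=-10/3 = ((-15)·(16/5)²/(2·4)-(-15)·((16/5)-(4/3))+(-10/3))/20000 = 41/150000 rad
Superposition: θ = Σ θ_i = 622199/506250000 rad ≈ 0.001229 rad

θ(16/5) = 622199/506250000 rad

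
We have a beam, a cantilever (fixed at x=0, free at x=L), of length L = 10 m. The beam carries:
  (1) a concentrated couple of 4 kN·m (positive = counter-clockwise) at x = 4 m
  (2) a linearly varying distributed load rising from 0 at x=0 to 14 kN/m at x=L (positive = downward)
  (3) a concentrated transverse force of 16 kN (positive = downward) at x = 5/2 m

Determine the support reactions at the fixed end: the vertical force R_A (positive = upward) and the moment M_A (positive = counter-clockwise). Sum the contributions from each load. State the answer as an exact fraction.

R_A = 86 kN, M_A = 1508/3 kN·m

Load 1 — applied couple M₀=4 kN·m at a=4 m (b=L-a=6):
  R_A = 0 kN
  M_A = -M₀ = -4 kN·m
Load 2 — triangular load w₀=14 kN/m (0→w₀ over full span):
  R_A = w₀L/2 = 14·10/2 = 70 kN
  M_A = w₀L²/3 = 14·10²/3 = 1400/3 kN·m
Load 3 — point force P=16 kN at a=5/2 m (b=L-a=15/2):
  R_A = P = 16 kN
  M_A = Pa = 16·(5/2) = 40 kN·m
Superposition: R_A = 86 kN, M_A = 1508/3 kN·m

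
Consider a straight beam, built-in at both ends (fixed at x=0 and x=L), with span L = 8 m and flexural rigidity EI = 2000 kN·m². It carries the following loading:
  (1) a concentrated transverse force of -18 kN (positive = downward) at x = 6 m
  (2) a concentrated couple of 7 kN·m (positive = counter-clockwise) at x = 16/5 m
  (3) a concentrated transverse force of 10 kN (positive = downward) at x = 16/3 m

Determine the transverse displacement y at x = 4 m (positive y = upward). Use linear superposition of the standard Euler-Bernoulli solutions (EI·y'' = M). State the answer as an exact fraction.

Load 1 — point force P=-18 kN at a=6 m (b=L-a=2):
  y_1 = -Pb²x²(3aL-(3a+b)x)/(6L³EI)  [x≤a] = -(-18)·2²·4²·(3·6·8-(3·6+2)·4)/(6·8³·2000) = 3/250 m
Load 2 — applied couple M₀=7 kN·m at a=16/5 m (b=L-a=24/5):
  y_2 = (R_Ax³/6 - M_Ax²/2 - M₀(x-a)²/2)/EI  [x>a] with R_A=63/50, M_A=21/25 = ((63/50)·4³/6 - (21/25)·4²/2 - 7·(4-(16/5))²/2)/2000 = 7/3125 m
Load 3 — point force P=10 kN at a=16/3 m (b=L-a=8/3):
  y_3 = -Pb²x²(3aL-(3a+b)x)/(6L³EI)  [x≤a] = -10·(8/3)²·4²·(3·(16/3)·8-(3·(16/3)+(8/3))·4)/(6·8³·2000) = -4/405 m
Superposition: y = Σ y_i = 2209/506250 m ≈ 0.004363 m

y(4) = 2209/506250 m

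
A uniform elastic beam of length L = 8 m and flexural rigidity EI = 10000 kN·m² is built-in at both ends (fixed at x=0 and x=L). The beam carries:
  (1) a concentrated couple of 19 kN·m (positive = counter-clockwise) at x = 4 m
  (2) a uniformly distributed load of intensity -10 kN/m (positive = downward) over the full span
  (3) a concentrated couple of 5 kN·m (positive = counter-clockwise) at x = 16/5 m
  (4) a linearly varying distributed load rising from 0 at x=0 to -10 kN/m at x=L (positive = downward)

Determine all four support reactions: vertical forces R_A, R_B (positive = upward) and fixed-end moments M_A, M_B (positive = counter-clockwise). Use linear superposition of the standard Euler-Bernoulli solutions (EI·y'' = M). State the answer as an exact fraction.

Load 1 — applied couple M₀=19 kN·m at a=4 m (b=L-a=4):
  R_A = 6M₀ab/L³ = 6·19·4·4/8³ = 57/16 kN
  M_A = M₀b(2a-b)/L² = 19·4·(2·4-4)/8² = 19/4 kN·m
  R_B = -6M₀ab/L³ = -6·19·4·4/8³ = -57/16 kN
  M_B = M₀a(2b-a)/L² = 19·4·(2·4-4)/8² = 19/4 kN·m
Load 2 — uniform load w=-10 kN/m over full span:
  R_A = wL/2 = (-10)·8/2 = -40 kN
  M_A = wL²/12 = (-10)·8²/12 = -160/3 kN·m
  R_B = wL/2 = (-10)·8/2 = -40 kN
  M_B = -wL²/12 = -(-10)·8²/12 = 160/3 kN·m
Load 3 — applied couple M₀=5 kN·m at a=16/5 m (b=L-a=24/5):
  R_A = 6M₀ab/L³ = 6·5·(16/5)·(24/5)/8³ = 9/10 kN
  M_A = M₀b(2a-b)/L² = 5·(24/5)·(2·(16/5)-(24/5))/8² = 3/5 kN·m
  R_B = -6M₀ab/L³ = -6·5·(16/5)·(24/5)/8³ = -9/10 kN
  M_B = M₀a(2b-a)/L² = 5·(16/5)·(2·(24/5)-(16/5))/8² = 8/5 kN·m
Load 4 — triangular load w₀=-10 kN/m (0→w₀ over full span):
  R_A = 3w₀L/20 = 3·(-10)·8/20 = -12 kN
  M_A = w₀L²/30 = (-10)·8²/30 = -64/3 kN·m
  R_B = 7w₀L/20 = 7·(-10)·8/20 = -28 kN
  M_B = -w₀L²/20 = -(-10)·8²/20 = 32 kN·m
Superposition: R_A = -3803/80 kN, M_A = -4159/60 kN·m, R_B = -5797/80 kN, M_B = 5501/60 kN·m

R_A = -3803/80 kN, M_A = -4159/60 kN·m, R_B = -5797/80 kN, M_B = 5501/60 kN·m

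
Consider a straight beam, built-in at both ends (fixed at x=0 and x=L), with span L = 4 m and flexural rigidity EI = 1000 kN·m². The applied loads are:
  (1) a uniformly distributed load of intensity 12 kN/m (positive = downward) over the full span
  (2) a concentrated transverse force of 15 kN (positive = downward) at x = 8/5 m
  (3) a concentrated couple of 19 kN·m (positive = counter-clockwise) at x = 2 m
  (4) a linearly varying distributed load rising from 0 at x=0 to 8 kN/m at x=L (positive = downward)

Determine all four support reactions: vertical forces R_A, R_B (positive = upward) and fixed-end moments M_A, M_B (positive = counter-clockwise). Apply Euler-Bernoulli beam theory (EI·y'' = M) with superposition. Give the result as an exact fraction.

Load 1 — uniform load w=12 kN/m over full span:
  R_A = wL/2 = 12·4/2 = 24 kN
  M_A = wL²/12 = 12·4²/12 = 16 kN·m
  R_B = wL/2 = 12·4/2 = 24 kN
  M_B = -wL²/12 = -12·4²/12 = -16 kN·m
Load 2 — point force P=15 kN at a=8/5 m (b=L-a=12/5):
  R_A = Pb²(3a+b)/L³ = 15·(12/5)²·(3·(8/5)+(12/5))/4³ = 243/25 kN
  M_A = Pab²/L² = 15·(8/5)·(12/5)²/4² = 216/25 kN·m
  R_B = Pa²(a+3b)/L³ = 15·(8/5)²·((8/5)+3·(12/5))/4³ = 132/25 kN
  M_B = -Pa²b/L² = -15·(8/5)²·(12/5)/4² = -144/25 kN·m
Load 3 — applied couple M₀=19 kN·m at a=2 m (b=L-a=2):
  R_A = 6M₀ab/L³ = 6·19·2·2/4³ = 57/8 kN
  M_A = M₀b(2a-b)/L² = 19·2·(2·2-2)/4² = 19/4 kN·m
  R_B = -6M₀ab/L³ = -6·19·2·2/4³ = -57/8 kN
  M_B = M₀a(2b-a)/L² = 19·2·(2·2-2)/4² = 19/4 kN·m
Load 4 — triangular load w₀=8 kN/m (0→w₀ over full span):
  R_A = 3w₀L/20 = 3·8·4/20 = 24/5 kN
  M_A = w₀L²/30 = 8·4²/30 = 64/15 kN·m
  R_B = 7w₀L/20 = 7·8·4/20 = 56/5 kN
  M_B = -w₀L²/20 = -8·4²/20 = -32/5 kN·m
Superposition: R_A = 9129/200 kN, M_A = 10097/300 kN·m, R_B = 6671/200 kN, M_B = -2341/100 kN·m

R_A = 9129/200 kN, M_A = 10097/300 kN·m, R_B = 6671/200 kN, M_B = -2341/100 kN·m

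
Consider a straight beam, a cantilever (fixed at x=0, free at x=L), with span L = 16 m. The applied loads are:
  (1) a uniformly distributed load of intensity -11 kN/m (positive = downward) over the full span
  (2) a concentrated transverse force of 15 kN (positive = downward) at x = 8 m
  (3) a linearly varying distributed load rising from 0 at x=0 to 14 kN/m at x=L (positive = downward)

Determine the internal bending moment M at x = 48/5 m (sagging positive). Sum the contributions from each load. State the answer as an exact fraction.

Load 1 — uniform load w=-11 kN/m over full span:
  M_1 = -w(L-x)²/2 = -(-11)·(16-(48/5))²/2 = 5632/25 kN·m
Load 2 — point force P=15 kN at a=8 m (b=L-a=8):
  M_2 = 0  [x>a] = 0 kN·m
Load 3 — triangular load w₀=14 kN/m (0→w₀ over full span):
  M_3 = w₀Lx/2 - w₀L²/3 - w₀x³/(6L) = 14·16·(48/5)/2 - 14·16²/3 - 14·(48/5)³/(6·16) = -93184/375 kN·m
Superposition: M = Σ M_i = -8704/375 kN·m ≈ -23.210667 kN·m

M(48/5) = -8704/375 kN·m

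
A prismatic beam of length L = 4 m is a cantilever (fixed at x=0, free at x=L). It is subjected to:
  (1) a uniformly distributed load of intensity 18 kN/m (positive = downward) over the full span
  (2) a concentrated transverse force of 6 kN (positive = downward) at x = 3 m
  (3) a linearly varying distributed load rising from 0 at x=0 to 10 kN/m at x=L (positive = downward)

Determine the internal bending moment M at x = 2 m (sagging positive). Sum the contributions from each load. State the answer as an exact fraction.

M(2) = -176/3 kN·m

Load 1 — uniform load w=18 kN/m over full span:
  M_1 = -w(L-x)²/2 = -18·(4-2)²/2 = -36 kN·m
Load 2 — point force P=6 kN at a=3 m (b=L-a=1):
  M_2 = -P(a-x)  [x≤a] = -6·(3-2) = -6 kN·m
Load 3 — triangular load w₀=10 kN/m (0→w₀ over full span):
  M_3 = w₀Lx/2 - w₀L²/3 - w₀x³/(6L) = 10·4·2/2 - 10·4²/3 - 10·2³/(6·4) = -50/3 kN·m
Superposition: M = Σ M_i = -176/3 kN·m ≈ -58.666667 kN·m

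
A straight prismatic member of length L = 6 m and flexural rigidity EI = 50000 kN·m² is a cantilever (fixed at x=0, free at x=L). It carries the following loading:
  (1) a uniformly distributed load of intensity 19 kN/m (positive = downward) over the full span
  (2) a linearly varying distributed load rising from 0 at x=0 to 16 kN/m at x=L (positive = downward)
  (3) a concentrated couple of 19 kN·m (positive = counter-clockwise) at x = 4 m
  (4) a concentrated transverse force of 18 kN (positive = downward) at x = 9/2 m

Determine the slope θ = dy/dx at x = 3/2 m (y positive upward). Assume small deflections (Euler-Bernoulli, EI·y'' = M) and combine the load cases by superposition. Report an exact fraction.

Load 1 — uniform load w=19 kN/m over full span:
  θ_1 = -wx(x²-3Lx+3L²)/(6EI) = -19·(3/2)·((3/2)²-3·6·(3/2)+3·6²)/(6·50000) = -6327/800000 rad
Load 2 — triangular load w₀=16 kN/m (0→w₀ over full span):
  θ_2 = (w₀Lx²/4-w₀L²x/3-w₀x⁴/(24L))/EI = (16·6·(3/2)²/4-16·6²·(3/2)/3-16·(3/2)⁴/(24·6))/50000 = -3753/800000 rad
Load 3 — applied couple M₀=19 kN·m at a=4 m (b=L-a=2):
  θ_3 = M₀x/EI  [x≤a] = 19·(3/2)/50000 = 57/100000 rad
Load 4 — point force P=18 kN at a=9/2 m (b=L-a=3/2):
  θ_4 = -Px(2a-x)/(2EI)  [x≤a] = -18·(3/2)·(2·(9/2)-(3/2))/(2·50000) = -81/40000 rad
Superposition: θ = Σ θ_i = -2811/200000 rad ≈ -0.014055 rad

θ(3/2) = -2811/200000 rad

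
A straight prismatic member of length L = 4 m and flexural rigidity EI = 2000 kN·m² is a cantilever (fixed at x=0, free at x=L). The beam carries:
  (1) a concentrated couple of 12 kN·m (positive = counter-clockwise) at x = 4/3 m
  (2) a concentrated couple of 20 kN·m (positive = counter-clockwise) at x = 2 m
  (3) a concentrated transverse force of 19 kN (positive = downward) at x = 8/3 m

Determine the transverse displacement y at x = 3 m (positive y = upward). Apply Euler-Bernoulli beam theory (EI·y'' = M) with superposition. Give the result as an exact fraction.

y(3) = -128/10125 m

Load 1 — applied couple M₀=12 kN·m at a=4/3 m (b=L-a=8/3):
  y_1 = M₀a(2x-a)/(2EI)  [x>a] = 12·(4/3)·(2·3-(4/3))/(2·2000) = 7/375 m
Load 2 — applied couple M₀=20 kN·m at a=2 m (b=L-a=2):
  y_2 = M₀a(2x-a)/(2EI)  [x>a] = 20·2·(2·3-2)/(2·2000) = 1/25 m
Load 3 — point force P=19 kN at a=8/3 m (b=L-a=4/3):
  y_3 = -Pa²(3x-a)/(6EI)  [x>a] = -19·(8/3)²·(3·3-(8/3))/(6·2000) = -722/10125 m
Superposition: y = Σ y_i = -128/10125 m ≈ -0.012642 m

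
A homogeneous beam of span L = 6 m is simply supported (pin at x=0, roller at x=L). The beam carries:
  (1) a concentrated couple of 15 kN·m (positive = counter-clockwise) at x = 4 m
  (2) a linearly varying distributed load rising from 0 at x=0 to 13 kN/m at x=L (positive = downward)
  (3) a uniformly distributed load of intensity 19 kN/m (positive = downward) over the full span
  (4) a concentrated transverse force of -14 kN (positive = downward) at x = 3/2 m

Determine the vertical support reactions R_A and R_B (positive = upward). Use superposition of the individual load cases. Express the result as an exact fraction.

Load 1 — applied couple M₀=15 kN·m at a=4 m (b=L-a=2):
  R_A = M₀/L = 15/6 = 5/2 kN
  R_B = -M₀/L = -15/6 = -5/2 kN
Load 2 — triangular load w₀=13 kN/m (0→w₀ over full span):
  R_A = w₀L/6 = 13·6/6 = 13 kN
  R_B = w₀L/3 = 13·6/3 = 26 kN
Load 3 — uniform load w=19 kN/m over full span:
  R_A = wL/2 = 19·6/2 = 57 kN
  R_B = wL/2 = 19·6/2 = 57 kN
Load 4 — point force P=-14 kN at a=3/2 m (b=L-a=9/2):
  R_A = Pb/L = (-14)·(9/2)/6 = -21/2 kN
  R_B = Pa/L = (-14)·(3/2)/6 = -7/2 kN
Superposition: R_A = 62 kN, R_B = 77 kN

R_A = 62 kN, R_B = 77 kN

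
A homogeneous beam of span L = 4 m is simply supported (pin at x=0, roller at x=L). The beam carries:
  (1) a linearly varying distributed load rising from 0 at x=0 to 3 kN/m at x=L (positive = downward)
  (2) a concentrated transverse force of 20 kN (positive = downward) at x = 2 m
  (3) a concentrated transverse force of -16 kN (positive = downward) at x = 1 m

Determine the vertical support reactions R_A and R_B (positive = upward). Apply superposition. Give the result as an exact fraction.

Load 1 — triangular load w₀=3 kN/m (0→w₀ over full span):
  R_A = w₀L/6 = 3·4/6 = 2 kN
  R_B = w₀L/3 = 3·4/3 = 4 kN
Load 2 — point force P=20 kN at a=2 m (b=L-a=2):
  R_A = Pb/L = 20·2/4 = 10 kN
  R_B = Pa/L = 20·2/4 = 10 kN
Load 3 — point force P=-16 kN at a=1 m (b=L-a=3):
  R_A = Pb/L = (-16)·3/4 = -12 kN
  R_B = Pa/L = (-16)·1/4 = -4 kN
Superposition: R_A = 0 kN, R_B = 10 kN

R_A = 0 kN, R_B = 10 kN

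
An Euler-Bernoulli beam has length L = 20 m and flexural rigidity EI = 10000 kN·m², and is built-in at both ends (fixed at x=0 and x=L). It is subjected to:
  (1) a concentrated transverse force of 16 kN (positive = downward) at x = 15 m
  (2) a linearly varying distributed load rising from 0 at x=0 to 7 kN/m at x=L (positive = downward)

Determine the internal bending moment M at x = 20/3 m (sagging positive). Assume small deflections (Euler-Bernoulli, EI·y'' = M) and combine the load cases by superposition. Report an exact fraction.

Load 1 — point force P=16 kN at a=15 m (b=L-a=5):
  M_1 = Pb²(3a+b)x/L³ - Pab²/L²  [x≤a] = 16·5²·(3·15+5)·(20/3)/20³ - 16·15·5²/20² = 5/3 kN·m
Load 2 — triangular load w₀=7 kN/m (0→w₀ over full span):
  M_2 = 3w₀Lx/20 - w₀L²/30 - w₀x³/(6L) = 3·7·20·(20/3)/20 - 7·20²/30 - 7·(20/3)³/(6·20) = 2380/81 kN·m
Superposition: M = Σ M_i = 2515/81 kN·m ≈ 31.049383 kN·m

M(20/3) = 2515/81 kN·m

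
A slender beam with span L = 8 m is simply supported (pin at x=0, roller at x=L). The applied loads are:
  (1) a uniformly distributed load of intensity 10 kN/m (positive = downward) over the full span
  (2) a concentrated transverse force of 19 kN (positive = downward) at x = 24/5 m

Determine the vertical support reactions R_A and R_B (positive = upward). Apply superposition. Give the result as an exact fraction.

R_A = 238/5 kN, R_B = 257/5 kN

Load 1 — uniform load w=10 kN/m over full span:
  R_A = wL/2 = 10·8/2 = 40 kN
  R_B = wL/2 = 10·8/2 = 40 kN
Load 2 — point force P=19 kN at a=24/5 m (b=L-a=16/5):
  R_A = Pb/L = 19·(16/5)/8 = 38/5 kN
  R_B = Pa/L = 19·(24/5)/8 = 57/5 kN
Superposition: R_A = 238/5 kN, R_B = 257/5 kN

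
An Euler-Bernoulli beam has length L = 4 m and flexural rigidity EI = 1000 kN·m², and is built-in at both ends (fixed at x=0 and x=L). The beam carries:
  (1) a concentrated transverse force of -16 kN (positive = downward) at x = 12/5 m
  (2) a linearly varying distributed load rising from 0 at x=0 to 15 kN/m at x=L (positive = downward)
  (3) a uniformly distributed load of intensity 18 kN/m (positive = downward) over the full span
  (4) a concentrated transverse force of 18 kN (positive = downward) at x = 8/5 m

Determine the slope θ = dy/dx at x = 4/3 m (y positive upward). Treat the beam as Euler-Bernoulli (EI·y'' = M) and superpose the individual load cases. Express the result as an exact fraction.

Load 1 — point force P=-16 kN at a=12/5 m (b=L-a=8/5):
  θ_1 = -Pb²x(2aL-(3a+b)x)/(2L³EI)  [x≤a] = -(-16)·(8/5)²·(4/3)·(2·(12/5)·4-(3·(12/5)+(8/5))·(4/3))/(2·4³·1000) = 448/140625 rad
Load 2 — triangular load w₀=15 kN/m (0→w₀ over full span):
  θ_2 = -w₀(2x(L-x)(L-2x)(x+2L)+x²(L-x)²)/(120LEI) = -15·(2·(4/3)·(4-(4/3))·(4-2·(4/3))·((4/3)+2·4)+(4/3)²·(4-(4/3))²)/(120·4·1000) = -32/10125 rad
Load 3 — uniform load w=18 kN/m over full span:
  θ_3 = -wx(L-x)(L-2x)/(12EI) = -18·(4/3)·(4-(4/3))·(4-2·(4/3))/(12·1000) = -8/1125 rad
Load 4 — point force P=18 kN at a=8/5 m (b=L-a=12/5):
  θ_4 = -Pb²x(2aL-(3a+b)x)/(2L³EI)  [x≤a] = -18·(12/5)²·(4/3)·(2·(8/5)·4-(3·(8/5)+(12/5))·(4/3))/(2·4³·1000) = -54/15625 rad
Superposition: θ = Σ θ_i = -13342/1265625 rad ≈ -0.010542 rad

θ(4/3) = -13342/1265625 rad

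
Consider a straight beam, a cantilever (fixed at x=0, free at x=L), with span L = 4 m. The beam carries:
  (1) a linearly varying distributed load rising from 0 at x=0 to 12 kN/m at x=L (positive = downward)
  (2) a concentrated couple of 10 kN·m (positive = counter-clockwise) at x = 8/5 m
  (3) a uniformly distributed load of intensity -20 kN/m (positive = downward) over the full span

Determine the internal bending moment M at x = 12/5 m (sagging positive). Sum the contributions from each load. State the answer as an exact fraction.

Load 1 — triangular load w₀=12 kN/m (0→w₀ over full span):
  M_1 = w₀Lx/2 - w₀L²/3 - w₀x³/(6L) = 12·4·(12/5)/2 - 12·4²/3 - 12·(12/5)³/(6·4) = -1664/125 kN·m
Load 2 — applied couple M₀=10 kN·m at a=8/5 m (b=L-a=12/5):
  M_2 = 0  [x>a] = 0 kN·m
Load 3 — uniform load w=-20 kN/m over full span:
  M_3 = -w(L-x)²/2 = -(-20)·(4-(12/5))²/2 = 128/5 kN·m
Superposition: M = Σ M_i = 1536/125 kN·m ≈ 12.288000 kN·m

M(12/5) = 1536/125 kN·m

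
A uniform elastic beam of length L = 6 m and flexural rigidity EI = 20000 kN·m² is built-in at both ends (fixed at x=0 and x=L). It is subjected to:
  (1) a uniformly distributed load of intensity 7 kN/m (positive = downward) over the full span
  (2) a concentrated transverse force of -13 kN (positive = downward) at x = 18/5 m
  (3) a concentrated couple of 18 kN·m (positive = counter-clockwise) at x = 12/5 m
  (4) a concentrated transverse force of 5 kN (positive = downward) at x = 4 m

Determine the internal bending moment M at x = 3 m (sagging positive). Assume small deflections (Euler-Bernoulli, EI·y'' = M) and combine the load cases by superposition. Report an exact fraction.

Load 1 — uniform load w=7 kN/m over full span:
  M_1 = wLx/2 - wL²/12 - wx²/2 = 7·6·3/2 - 7·6²/12 - 7·3²/2 = 21/2 kN·m
Load 2 — point force P=-13 kN at a=18/5 m (b=L-a=12/5):
  M_2 = Pb²(3a+b)x/L³ - Pab²/L²  [x≤a] = (-13)·(12/5)²·(3·(18/5)+(12/5))·3/6³ - (-13)·(18/5)·(12/5)²/6² = -156/25 kN·m
Load 3 — applied couple M₀=18 kN·m at a=12/5 m (b=L-a=18/5):
  M_3 = R_Ax - M_A - M₀  [x>a] with R_A=108/25, M_A=54/25 = (108/25)·3 - (54/25) - 18 = -36/5 kN·m
Load 4 — point force P=5 kN at a=4 m (b=L-a=2):
  M_4 = Pb²(3a+b)x/L³ - Pab²/L²  [x≤a] = 5·2²·(3·4+2)·3/6³ - 5·4·2²/6² = 5/3 kN·m
Superposition: M = Σ M_i = -191/150 kN·m ≈ -1.273333 kN·m

M(3) = -191/150 kN·m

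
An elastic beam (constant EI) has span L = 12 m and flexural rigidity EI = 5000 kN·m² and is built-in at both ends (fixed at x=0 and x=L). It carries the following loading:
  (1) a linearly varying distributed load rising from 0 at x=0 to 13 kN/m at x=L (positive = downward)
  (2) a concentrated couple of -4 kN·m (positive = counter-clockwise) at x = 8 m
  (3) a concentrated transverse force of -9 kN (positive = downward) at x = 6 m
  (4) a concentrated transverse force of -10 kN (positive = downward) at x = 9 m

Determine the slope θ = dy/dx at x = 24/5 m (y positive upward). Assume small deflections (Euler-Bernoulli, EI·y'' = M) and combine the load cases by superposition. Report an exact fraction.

Load 1 — triangular load w₀=13 kN/m (0→w₀ over full span):
  θ_1 = -w₀(2x(L-x)(L-2x)(x+2L)+x²(L-x)²)/(120LEI) = -13·(2·(24/5)·(12-(24/5))·(12-2·(24/5))·((24/5)+2·12)+(24/5)²·(12-(24/5))²)/(120·12·5000) = -4212/390625 rad
Load 2 — applied couple M₀=-4 kN·m at a=8 m (b=L-a=4):
  θ_2 = (R_Ax²/2 - M_Ax)/EI  [x≤a] with R_A=-4/9, M_A=-4/3 = ((-4/9)·(24/5)²/2 - (-4/3)·(24/5))/5000 = 4/15625 rad
Load 3 — point force P=-9 kN at a=6 m (b=L-a=6):
  θ_3 = -Pb²x(2aL-(3a+b)x)/(2L³EI)  [x≤a] = -(-9)·6²·(24/5)·(2·6·12-(3·6+6)·(24/5))/(2·12³·5000) = 81/31250 rad
Load 4 — point force P=-10 kN at a=9 m (b=L-a=3):
  θ_4 = -Pb²x(2aL-(3a+b)x)/(2L³EI)  [x≤a] = -(-10)·3²·(24/5)·(2·9·12-(3·9+3)·(24/5))/(2·12³·5000) = 9/5000 rad
Superposition: θ = Σ θ_i = -19171/3125000 rad ≈ -0.006135 rad

θ(24/5) = -19171/3125000 rad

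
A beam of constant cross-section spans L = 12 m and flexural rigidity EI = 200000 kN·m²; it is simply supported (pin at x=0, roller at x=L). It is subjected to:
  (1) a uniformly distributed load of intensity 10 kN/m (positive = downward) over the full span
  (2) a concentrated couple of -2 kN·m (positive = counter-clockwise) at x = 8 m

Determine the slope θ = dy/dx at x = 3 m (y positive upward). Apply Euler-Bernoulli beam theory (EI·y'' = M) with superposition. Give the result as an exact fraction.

θ(3) = -5917/2400000 rad

Load 1 — uniform load w=10 kN/m over full span:
  θ_1 = -w(L³-6Lx²+4x³)/(24EI) = -10·(12³-6·12·3²+4·3³)/(24·200000) = -99/40000 rad
Load 2 — applied couple M₀=-2 kN·m at a=8 m (b=L-a=4):
  θ_2 = (M₀x²/(2L)+C₁)/EI  [x≤a] with C₁=M₀(3b²-L²)/(6L)=8/3 = ((-2)·3²/(2·12)+(8/3))/200000 = 23/2400000 rad
Superposition: θ = Σ θ_i = -5917/2400000 rad ≈ -0.002465 rad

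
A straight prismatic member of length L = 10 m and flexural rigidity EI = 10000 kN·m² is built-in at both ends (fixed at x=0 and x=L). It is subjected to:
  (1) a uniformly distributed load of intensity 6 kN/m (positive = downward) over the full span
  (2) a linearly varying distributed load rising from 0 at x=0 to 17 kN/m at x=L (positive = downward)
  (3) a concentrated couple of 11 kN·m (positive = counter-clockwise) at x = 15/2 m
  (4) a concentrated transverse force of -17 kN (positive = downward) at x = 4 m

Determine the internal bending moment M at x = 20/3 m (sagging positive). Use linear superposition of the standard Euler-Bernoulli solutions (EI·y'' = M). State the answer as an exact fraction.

M(20/3) = 1530421/32400 kN·m

Load 1 — uniform load w=6 kN/m over full span:
  M_1 = wLx/2 - wL²/12 - wx²/2 = 6·10·(20/3)/2 - 6·10²/12 - 6·(20/3)²/2 = 50/3 kN·m
Load 2 — triangular load w₀=17 kN/m (0→w₀ over full span):
  M_2 = 3w₀Lx/20 - w₀L²/30 - w₀x³/(6L) = 3·17·10·(20/3)/20 - 17·10²/30 - 17·(20/3)³/(6·10) = 2380/81 kN·m
Load 3 — applied couple M₀=11 kN·m at a=15/2 m (b=L-a=5/2):
  M_3 = R_Ax - M_A  [x≤a] with R_A=99/80, M_A=55/16 = (99/80)·(20/3) - (55/16) = 77/16 kN·m
Load 4 — point force P=-17 kN at a=4 m (b=L-a=6):
  M_4 = Pa²(a+3b)(L-x)/L³ - Pa²b/L²  [x>a] = (-17)·4²·(4+3·6)·(10-(20/3))/10³ - (-17)·4²·6/10² = -272/75 kN·m
Superposition: M = Σ M_i = 1530421/32400 kN·m ≈ 47.235216 kN·m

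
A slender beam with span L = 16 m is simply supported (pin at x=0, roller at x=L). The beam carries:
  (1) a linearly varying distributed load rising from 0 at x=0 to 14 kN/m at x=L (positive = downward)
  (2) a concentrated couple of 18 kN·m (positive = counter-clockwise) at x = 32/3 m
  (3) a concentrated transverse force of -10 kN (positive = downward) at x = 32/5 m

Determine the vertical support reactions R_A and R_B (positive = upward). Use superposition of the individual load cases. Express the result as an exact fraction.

R_A = 779/24 kN, R_B = 1669/24 kN

Load 1 — triangular load w₀=14 kN/m (0→w₀ over full span):
  R_A = w₀L/6 = 14·16/6 = 112/3 kN
  R_B = w₀L/3 = 14·16/3 = 224/3 kN
Load 2 — applied couple M₀=18 kN·m at a=32/3 m (b=L-a=16/3):
  R_A = M₀/L = 18/16 = 9/8 kN
  R_B = -M₀/L = -18/16 = -9/8 kN
Load 3 — point force P=-10 kN at a=32/5 m (b=L-a=48/5):
  R_A = Pb/L = (-10)·(48/5)/16 = -6 kN
  R_B = Pa/L = (-10)·(32/5)/16 = -4 kN
Superposition: R_A = 779/24 kN, R_B = 1669/24 kN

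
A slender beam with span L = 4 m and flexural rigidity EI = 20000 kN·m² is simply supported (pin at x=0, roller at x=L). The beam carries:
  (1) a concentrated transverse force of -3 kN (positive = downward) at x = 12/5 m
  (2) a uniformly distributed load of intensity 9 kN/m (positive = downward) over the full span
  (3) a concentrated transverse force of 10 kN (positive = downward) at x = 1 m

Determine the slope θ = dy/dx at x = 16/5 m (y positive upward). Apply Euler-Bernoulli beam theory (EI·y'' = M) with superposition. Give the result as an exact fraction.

θ(16/5) = 10981/10000000 rad

Load 1 — point force P=-3 kN at a=12/5 m (b=L-a=8/5):
  θ_1 = -Pa(2L²-6Lx+3x²+a²)/(6LEI)  [x>a] = -(-3)·(12/5)·(2·4²-6·4·(16/5)+3·(16/5)²+(12/5)²)/(6·4·20000) = -39/312500 rad
Load 2 — uniform load w=9 kN/m over full span:
  θ_2 = -w(L³-6Lx²+4x³)/(24EI) = -9·(4³-6·4·(16/5)²+4·(16/5)³)/(24·20000) = 297/312500 rad
Load 3 — point force P=10 kN at a=1 m (b=L-a=3):
  θ_3 = -Pa(2L²-6Lx+3x²+a²)/(6LEI)  [x>a] = -10·1·(2·4²-6·4·(16/5)+3·(16/5)²+1²)/(6·4·20000) = 109/400000 rad
Superposition: θ = Σ θ_i = 10981/10000000 rad ≈ 0.001098 rad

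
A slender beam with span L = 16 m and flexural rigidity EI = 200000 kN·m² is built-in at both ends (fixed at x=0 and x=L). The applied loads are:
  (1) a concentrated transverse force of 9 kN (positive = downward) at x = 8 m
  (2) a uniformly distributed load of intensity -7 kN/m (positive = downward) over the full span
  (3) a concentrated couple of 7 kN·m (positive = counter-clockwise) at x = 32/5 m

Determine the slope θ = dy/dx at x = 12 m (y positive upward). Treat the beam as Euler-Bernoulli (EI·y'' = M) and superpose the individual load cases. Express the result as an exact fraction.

Load 1 — point force P=9 kN at a=8 m (b=L-a=8):
  θ_1 = Pa²(L-x)(2bL-(3b+a)(L-x))/(2L³EI)  [x>a] = 9·8²·(16-12)·(2·8·16-(3·8+8)·(16-12))/(2·16³·200000) = 9/50000 rad
Load 2 — uniform load w=-7 kN/m over full span:
  θ_2 = -wx(L-x)(L-2x)/(12EI) = -(-7)·12·(16-12)·(16-2·12)/(12·200000) = -7/6250 rad
Load 3 — applied couple M₀=7 kN·m at a=32/5 m (b=L-a=48/5):
  θ_3 = (R_Ax²/2 - M_Ax - M₀(x-a))/EI  [x>a] with R_A=63/100, M_A=21/25 = ((63/100)·12²/2 - (21/25)·12 - 7·(12-(32/5)))/200000 = -49/2500000 rad
Superposition: θ = Σ θ_i = -2399/2500000 rad ≈ -0.000960 rad

θ(12) = -2399/2500000 rad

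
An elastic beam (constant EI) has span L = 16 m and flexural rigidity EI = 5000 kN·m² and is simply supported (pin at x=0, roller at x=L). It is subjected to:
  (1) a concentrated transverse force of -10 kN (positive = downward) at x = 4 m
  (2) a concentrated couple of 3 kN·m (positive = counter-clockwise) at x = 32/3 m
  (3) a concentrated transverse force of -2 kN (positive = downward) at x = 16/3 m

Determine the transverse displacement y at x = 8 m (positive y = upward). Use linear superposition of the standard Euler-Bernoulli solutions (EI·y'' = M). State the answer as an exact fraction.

Load 1 — point force P=-10 kN at a=4 m (b=L-a=12):
  y_1 = -Pa(L-x)(2Lx-a²-x²)/(6LEI)  [x>a] = -(-10)·4·(16-8)·(2·16·8-4²-8²)/(6·16·5000) = 44/375 m
Load 2 — applied couple M₀=3 kN·m at a=32/3 m (b=L-a=16/3):
  y_2 = (M₀x³/(6L)+C₁x)/EI  [x≤a] with C₁=M₀(3b²-L²)/(6L)=-16/3 = (3·8³/(6·16)+(-16/3)·8)/5000 = -2/375 m
Load 3 — point force P=-2 kN at a=16/3 m (b=L-a=32/3):
  y_3 = -Pa(L-x)(2Lx-a²-x²)/(6LEI)  [x>a] = -(-2)·(16/3)·(16-8)·(2·16·8-(16/3)²-8²)/(6·16·5000) = 1472/50625 m
Superposition: y = Σ y_i = 7142/50625 m ≈ 0.141077 m

y(8) = 7142/50625 m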